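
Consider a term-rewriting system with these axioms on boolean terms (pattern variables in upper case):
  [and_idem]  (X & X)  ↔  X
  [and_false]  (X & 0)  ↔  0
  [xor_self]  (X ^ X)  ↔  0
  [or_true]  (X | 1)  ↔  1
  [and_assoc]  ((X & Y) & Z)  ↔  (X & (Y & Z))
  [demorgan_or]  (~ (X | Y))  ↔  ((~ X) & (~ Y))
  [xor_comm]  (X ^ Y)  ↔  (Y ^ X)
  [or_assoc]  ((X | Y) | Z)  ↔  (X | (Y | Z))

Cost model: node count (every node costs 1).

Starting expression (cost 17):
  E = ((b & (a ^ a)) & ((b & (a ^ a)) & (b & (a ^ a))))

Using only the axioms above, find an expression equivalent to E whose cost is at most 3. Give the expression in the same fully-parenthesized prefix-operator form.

(b & 0)   [cost 3]

(1) ((b & (a ^ a)) & (b & (a ^ a)))  =[and_idem →]=  (b & (a ^ a))    ⊢ ((b & (a ^ a)) & (b & (a ^ a)))
(2) ((b & (a ^ a)) & (b & (a ^ a)))  =[and_idem →]=  (b & (a ^ a))
(3) (a ^ a)  =[xor_self →]=  0    ⊢ cost 3, within 3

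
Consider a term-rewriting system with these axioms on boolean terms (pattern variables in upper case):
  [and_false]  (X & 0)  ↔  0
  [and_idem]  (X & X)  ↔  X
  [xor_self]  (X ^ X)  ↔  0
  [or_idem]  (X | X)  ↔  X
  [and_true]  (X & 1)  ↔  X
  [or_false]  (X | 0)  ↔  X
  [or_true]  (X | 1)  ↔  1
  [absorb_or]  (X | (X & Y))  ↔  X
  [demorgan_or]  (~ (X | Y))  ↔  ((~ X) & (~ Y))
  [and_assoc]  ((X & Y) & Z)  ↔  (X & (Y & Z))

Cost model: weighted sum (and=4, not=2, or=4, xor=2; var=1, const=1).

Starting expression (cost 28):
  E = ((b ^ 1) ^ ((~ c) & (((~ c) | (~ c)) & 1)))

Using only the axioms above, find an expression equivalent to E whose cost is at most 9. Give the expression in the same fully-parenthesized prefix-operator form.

step 1: and_true (→) rewrites (((~ c) | (~ c)) & 1) into ((~ c) | (~ c)), now ((b ^ 1) ^ ((~ c) & ((~ c) | (~ c))))
step 2: or_idem (→) rewrites ((~ c) | (~ c)) into (~ c), now ((b ^ 1) ^ ((~ c) & (~ c)))
step 3: and_idem (→) rewrites ((~ c) & (~ c)) into (~ c), reaching cost 9 (bound 9)

((b ^ 1) ^ (~ c))   [cost 9]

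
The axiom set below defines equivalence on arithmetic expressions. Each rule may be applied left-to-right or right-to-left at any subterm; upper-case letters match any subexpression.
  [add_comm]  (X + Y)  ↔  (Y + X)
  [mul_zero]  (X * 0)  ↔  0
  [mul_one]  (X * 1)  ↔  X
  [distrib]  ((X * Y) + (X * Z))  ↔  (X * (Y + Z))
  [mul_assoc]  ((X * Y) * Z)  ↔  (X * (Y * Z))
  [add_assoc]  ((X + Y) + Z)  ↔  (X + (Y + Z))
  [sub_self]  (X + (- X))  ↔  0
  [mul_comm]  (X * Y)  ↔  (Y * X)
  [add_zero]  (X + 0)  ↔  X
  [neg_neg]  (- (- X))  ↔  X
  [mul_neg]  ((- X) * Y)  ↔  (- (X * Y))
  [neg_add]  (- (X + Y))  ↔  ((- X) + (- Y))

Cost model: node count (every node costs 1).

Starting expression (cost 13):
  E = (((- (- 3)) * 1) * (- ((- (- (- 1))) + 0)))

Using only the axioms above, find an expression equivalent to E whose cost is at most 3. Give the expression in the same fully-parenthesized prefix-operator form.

step 1: neg_neg (→) rewrites (- (- 1)) into 1, now (((- (- 3)) * 1) * (- ((- 1) + 0)))
step 2: add_zero (→) rewrites ((- 1) + 0) into (- 1), now (((- (- 3)) * 1) * (- (- 1)))
step 3: neg_neg (→) rewrites (- (- 1)) into 1, now (((- (- 3)) * 1) * 1)
step 4: mul_one (→) rewrites ((- (- 3)) * 1) into (- (- 3)), now ((- (- 3)) * 1)
step 5: mul_one (→) rewrites ((- (- 3)) * 1) into (- (- 3)), reaching cost 3 (bound 3)

(- (- 3))   [cost 3]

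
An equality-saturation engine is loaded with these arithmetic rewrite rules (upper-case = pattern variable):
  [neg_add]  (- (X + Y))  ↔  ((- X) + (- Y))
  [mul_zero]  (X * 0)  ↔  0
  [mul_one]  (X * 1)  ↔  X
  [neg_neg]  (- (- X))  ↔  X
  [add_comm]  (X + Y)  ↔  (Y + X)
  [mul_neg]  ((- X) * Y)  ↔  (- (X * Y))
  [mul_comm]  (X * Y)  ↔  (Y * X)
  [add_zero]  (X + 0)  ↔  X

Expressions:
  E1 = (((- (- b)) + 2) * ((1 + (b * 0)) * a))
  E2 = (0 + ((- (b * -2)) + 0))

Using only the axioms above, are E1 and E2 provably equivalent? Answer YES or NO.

Every axiom is a valid identity, so a rewrite proof would force E1 and E2 to agree under every assignment.
At a=0, b=1: E1 = 0 but E2 = 2; they differ, so no derivation exists.

NO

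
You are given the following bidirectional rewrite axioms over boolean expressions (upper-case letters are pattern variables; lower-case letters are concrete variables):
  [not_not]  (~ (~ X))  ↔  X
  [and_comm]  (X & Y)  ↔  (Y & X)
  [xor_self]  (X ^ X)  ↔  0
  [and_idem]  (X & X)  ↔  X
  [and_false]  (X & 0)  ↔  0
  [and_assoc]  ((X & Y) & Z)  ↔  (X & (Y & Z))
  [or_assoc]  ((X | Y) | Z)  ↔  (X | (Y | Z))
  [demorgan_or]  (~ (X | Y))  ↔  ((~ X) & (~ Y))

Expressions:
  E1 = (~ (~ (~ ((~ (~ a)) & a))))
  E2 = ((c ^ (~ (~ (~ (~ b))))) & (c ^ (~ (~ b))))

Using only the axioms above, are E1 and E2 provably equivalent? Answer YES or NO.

Every axiom is a valid identity, so a rewrite proof would force E1 and E2 to agree under every assignment.
At a=0, b=0, c=0: E1 = 1 but E2 = 0; they differ, so no derivation exists.

NO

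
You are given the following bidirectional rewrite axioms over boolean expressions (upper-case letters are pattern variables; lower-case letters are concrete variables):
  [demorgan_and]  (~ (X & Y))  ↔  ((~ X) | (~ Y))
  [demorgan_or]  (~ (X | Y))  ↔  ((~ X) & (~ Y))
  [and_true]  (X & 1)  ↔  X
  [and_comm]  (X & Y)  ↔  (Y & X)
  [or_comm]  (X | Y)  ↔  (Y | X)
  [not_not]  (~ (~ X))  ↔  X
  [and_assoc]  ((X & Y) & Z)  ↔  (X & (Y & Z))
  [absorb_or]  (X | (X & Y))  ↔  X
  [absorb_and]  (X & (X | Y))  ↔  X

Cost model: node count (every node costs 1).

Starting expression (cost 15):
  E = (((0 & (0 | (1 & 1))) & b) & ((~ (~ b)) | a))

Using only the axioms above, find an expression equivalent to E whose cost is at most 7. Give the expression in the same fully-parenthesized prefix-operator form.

((0 & b) & (b | a))   [cost 7]

1. [not_not →] (~ (~ b))  →  b;  E = (((0 & (0 | (1 & 1))) & b) & (b | a))
2. [and_true →] (1 & 1)  →  1;  E = (((0 & (0 | 1)) & b) & (b | a))
3. [absorb_and →] (0 & (0 | 1))  →  0;  cost 7 ≤ 7, done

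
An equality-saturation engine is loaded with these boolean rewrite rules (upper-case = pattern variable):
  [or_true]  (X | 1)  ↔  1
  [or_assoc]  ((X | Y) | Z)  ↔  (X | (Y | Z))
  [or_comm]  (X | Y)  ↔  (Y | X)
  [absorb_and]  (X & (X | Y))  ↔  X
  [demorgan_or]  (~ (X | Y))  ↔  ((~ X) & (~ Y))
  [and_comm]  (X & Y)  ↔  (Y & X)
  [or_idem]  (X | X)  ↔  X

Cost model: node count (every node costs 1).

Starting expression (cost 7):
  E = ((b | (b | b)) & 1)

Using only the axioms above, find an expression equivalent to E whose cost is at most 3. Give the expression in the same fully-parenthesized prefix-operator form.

(b & 1)   [cost 3]

1. [or_idem →] (b | b)  →  b;  E = ((b | b) & 1)
2. [or_idem →] (b | b)  →  b;  cost 3 ≤ 3, done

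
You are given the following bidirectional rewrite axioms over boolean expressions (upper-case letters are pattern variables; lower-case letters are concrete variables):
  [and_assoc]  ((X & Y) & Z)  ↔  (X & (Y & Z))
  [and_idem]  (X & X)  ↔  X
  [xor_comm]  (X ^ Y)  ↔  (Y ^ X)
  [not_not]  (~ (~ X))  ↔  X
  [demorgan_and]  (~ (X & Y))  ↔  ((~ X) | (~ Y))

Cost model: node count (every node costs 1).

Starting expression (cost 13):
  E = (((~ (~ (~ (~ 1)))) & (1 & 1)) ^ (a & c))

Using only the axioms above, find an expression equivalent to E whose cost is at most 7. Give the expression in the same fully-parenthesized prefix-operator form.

step 1: not_not (→) rewrites (~ (~ (~ 1))) into (~ 1), now (((~ (~ 1)) & (1 & 1)) ^ (a & c))
step 2: and_idem (→) rewrites (1 & 1) into 1, now (((~ (~ 1)) & 1) ^ (a & c))
step 3: not_not (→) rewrites (~ (~ 1)) into 1, reaching cost 7 (bound 7)

((1 & 1) ^ (a & c))   [cost 7]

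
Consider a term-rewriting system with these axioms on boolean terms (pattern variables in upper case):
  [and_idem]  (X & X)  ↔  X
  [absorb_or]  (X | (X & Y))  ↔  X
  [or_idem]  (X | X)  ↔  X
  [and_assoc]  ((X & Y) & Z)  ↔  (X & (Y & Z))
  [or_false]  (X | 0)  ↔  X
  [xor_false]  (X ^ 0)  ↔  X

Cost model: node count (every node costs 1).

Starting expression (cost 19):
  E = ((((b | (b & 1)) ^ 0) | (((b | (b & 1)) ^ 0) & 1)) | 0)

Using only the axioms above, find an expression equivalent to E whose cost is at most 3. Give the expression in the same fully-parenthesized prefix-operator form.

(b ^ 0)   [cost 3]

1. [absorb_or →] (((b | (b & 1)) ^ 0) | (((b | (b & 1)) ^ 0) & 1))  →  ((b | (b & 1)) ^ 0);  E = (((b | (b & 1)) ^ 0) | 0)
2. [or_false →] (((b | (b & 1)) ^ 0) | 0)  →  ((b | (b & 1)) ^ 0)
3. [absorb_or →] (b | (b & 1))  →  b;  cost 3 ≤ 3, done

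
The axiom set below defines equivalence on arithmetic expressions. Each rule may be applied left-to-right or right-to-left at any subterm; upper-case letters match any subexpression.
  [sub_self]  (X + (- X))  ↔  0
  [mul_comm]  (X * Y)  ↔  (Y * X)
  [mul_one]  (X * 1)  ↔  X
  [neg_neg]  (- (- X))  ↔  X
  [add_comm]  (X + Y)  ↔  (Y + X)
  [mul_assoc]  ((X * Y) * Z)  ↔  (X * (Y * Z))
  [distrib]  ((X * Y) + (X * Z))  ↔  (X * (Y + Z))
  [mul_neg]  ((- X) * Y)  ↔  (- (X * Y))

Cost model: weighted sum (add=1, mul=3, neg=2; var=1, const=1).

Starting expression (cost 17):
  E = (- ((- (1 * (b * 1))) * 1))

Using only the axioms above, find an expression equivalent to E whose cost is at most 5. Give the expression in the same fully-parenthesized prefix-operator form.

1. [mul_one →] ((- (1 * (b * 1))) * 1)  →  (- (1 * (b * 1)));  E = (- (- (1 * (b * 1))))
2. [mul_one →] (b * 1)  →  b;  E = (- (- (1 * b)))
3. [neg_neg →] (- (- (1 * b)))  →  (1 * b);  cost 5 ≤ 5, done

(1 * b)   [cost 5]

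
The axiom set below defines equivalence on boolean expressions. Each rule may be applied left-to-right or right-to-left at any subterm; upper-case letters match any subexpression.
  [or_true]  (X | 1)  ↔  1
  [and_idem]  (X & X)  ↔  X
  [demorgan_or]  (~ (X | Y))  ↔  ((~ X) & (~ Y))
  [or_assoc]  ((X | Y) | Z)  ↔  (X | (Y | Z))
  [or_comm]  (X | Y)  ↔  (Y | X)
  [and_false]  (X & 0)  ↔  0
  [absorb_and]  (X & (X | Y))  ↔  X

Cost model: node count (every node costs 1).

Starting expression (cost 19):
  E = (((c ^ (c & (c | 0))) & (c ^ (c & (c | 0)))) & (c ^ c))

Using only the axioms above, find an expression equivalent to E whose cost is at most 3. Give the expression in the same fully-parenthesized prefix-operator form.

(c ^ c)   [cost 3]

step 1: and_idem (→) rewrites ((c ^ (c & (c | 0))) & (c ^ (c & (c | 0)))) into (c ^ (c & (c | 0))), now ((c ^ (c & (c | 0))) & (c ^ c))
step 2: absorb_and (→) rewrites (c & (c | 0)) into c, now ((c ^ c) & (c ^ c))
step 3: and_idem (→) rewrites ((c ^ c) & (c ^ c)) into (c ^ c), reaching cost 3 (bound 3)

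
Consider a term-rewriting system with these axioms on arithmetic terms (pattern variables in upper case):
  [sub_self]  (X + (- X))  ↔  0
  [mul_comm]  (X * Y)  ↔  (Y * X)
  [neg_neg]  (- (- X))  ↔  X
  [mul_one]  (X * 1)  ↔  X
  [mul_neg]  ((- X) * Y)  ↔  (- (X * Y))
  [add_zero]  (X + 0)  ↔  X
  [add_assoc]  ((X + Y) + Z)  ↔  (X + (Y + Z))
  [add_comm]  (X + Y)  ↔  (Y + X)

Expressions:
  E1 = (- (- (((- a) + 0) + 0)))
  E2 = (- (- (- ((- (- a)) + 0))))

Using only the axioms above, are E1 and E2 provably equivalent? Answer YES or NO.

YES

1. [add_zero →] ((- a) + 0)  →  (- a);  E1 = (- (- ((- a) + 0)))
2. [add_zero →] ((- a) + 0)  →  (- a);  E1 = (- (- (- a)))
3. [neg_neg →] (- (- a))  →  a;  E1 = (- a)
4. [add_zero ←] a  →  (a + 0);  E1 = (- (a + 0))
5. [neg_neg ←] (- (a + 0))  →  (- (- (- (a + 0))))
6. [neg_neg ←] a  →  (- (- a));  this is E2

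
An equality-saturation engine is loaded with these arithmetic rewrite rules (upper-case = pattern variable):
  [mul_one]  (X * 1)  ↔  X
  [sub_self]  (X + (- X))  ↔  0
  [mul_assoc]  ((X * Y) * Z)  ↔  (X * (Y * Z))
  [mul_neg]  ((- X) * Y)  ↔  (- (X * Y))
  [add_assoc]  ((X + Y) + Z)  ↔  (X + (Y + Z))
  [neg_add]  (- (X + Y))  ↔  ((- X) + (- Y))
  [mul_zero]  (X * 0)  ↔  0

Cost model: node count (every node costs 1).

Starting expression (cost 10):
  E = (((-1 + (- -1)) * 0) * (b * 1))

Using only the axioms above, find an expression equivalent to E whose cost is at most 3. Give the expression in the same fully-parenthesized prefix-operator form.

(1) (-1 + (- -1))  =[sub_self →]=  0    ⊢ ((0 * 0) * (b * 1))
(2) (b * 1)  =[mul_one →]=  b    ⊢ ((0 * 0) * b)
(3) (0 * 0)  =[mul_zero →]=  0    ⊢ cost 3, within 3

(0 * b)   [cost 3]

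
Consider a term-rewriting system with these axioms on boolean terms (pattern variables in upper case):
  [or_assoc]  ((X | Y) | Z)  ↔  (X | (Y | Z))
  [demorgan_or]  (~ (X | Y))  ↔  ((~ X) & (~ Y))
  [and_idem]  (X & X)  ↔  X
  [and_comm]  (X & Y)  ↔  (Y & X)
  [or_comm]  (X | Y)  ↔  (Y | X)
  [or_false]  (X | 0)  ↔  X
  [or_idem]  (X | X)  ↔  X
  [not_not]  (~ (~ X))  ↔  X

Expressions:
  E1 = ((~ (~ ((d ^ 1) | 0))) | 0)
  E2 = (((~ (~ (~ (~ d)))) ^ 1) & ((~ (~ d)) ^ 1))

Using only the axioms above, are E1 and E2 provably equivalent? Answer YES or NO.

YES

1. [or_false →] ((d ^ 1) | 0)  →  (d ^ 1);  E1 = ((~ (~ (d ^ 1))) | 0)
2. [not_not →] (~ (~ (d ^ 1)))  →  (d ^ 1);  E1 = ((d ^ 1) | 0)
3. [or_false →] ((d ^ 1) | 0)  →  (d ^ 1)
4. [not_not ←] d  →  (~ (~ d));  E1 = ((~ (~ d)) ^ 1)
5. [and_idem ←] ((~ (~ d)) ^ 1)  →  (((~ (~ d)) ^ 1) & ((~ (~ d)) ^ 1))
6. [not_not ←] (~ (~ d))  →  (~ (~ (~ (~ d))));  this is E2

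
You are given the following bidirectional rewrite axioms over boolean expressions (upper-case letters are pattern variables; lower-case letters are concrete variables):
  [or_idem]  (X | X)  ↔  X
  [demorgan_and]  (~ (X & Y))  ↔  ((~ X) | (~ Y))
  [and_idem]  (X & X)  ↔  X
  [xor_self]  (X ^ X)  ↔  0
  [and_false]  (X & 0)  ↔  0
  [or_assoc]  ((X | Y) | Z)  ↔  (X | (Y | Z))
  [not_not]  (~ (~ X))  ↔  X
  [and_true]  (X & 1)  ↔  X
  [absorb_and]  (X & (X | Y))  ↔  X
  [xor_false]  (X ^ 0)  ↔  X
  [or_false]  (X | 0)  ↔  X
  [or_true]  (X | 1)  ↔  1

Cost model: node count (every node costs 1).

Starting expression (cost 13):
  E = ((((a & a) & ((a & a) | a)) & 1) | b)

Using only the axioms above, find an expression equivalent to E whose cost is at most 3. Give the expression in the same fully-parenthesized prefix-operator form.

1. [absorb_and →] ((a & a) & ((a & a) | a))  →  (a & a);  E = (((a & a) & 1) | b)
2. [and_idem →] (a & a)  →  a;  E = ((a & 1) | b)
3. [and_true →] (a & 1)  →  a;  cost 3 ≤ 3, done

(a | b)   [cost 3]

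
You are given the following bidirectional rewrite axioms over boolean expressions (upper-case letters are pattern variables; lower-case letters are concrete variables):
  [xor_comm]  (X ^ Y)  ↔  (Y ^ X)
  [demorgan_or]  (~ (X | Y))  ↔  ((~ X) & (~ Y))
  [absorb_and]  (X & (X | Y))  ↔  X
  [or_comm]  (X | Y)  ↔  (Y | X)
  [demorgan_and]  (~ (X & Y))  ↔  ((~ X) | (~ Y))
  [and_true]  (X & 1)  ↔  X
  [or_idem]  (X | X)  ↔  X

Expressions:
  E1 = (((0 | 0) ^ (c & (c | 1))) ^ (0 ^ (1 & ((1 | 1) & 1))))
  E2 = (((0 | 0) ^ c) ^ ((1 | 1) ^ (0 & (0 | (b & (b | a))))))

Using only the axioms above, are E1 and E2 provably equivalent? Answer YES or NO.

step 1: and_true (→) rewrites ((1 | 1) & 1) into (1 | 1), now (((0 | 0) ^ (c & (c | 1))) ^ (0 ^ (1 & (1 | 1))))
step 2: or_idem (→) rewrites (0 | 0) into 0, now ((0 ^ (c & (c | 1))) ^ (0 ^ (1 & (1 | 1))))
step 3: absorb_and (→) rewrites (c & (c | 1)) into c, now ((0 ^ c) ^ (0 ^ (1 & (1 | 1))))
step 4: absorb_and (→) rewrites (1 & (1 | 1)) into 1, now ((0 ^ c) ^ (0 ^ 1))
step 5: absorb_and (←) rewrites 0 into (0 & (0 | b)), now ((0 ^ c) ^ ((0 & (0 | b)) ^ 1))
step 6: xor_comm (→) rewrites ((0 & (0 | b)) ^ 1) into (1 ^ (0 & (0 | b))), now ((0 ^ c) ^ (1 ^ (0 & (0 | b))))
step 7: or_idem (←) rewrites 0 into (0 | 0), now (((0 | 0) ^ c) ^ (1 ^ (0 & (0 | b))))
step 8: or_idem (←) rewrites 1 into (1 | 1), now (((0 | 0) ^ c) ^ ((1 | 1) ^ (0 & (0 | b))))
step 9: absorb_and (←) rewrites b into (b & (b | a)), which is E2

YES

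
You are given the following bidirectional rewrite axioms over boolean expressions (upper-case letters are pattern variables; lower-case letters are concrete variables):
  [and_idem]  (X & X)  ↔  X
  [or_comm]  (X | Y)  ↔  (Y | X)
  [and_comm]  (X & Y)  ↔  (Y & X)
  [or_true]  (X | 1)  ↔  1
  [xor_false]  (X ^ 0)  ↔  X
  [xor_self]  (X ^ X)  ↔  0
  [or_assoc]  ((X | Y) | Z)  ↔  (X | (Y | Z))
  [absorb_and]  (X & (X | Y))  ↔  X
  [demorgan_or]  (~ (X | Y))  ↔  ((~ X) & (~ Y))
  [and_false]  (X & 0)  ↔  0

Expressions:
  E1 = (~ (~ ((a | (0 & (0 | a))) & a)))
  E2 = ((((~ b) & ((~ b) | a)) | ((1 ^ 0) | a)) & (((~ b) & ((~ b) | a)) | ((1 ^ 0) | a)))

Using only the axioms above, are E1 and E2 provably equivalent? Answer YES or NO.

The axioms are sound identities: if E1 ↔* E2 then E1 and E2 evaluate identically under any assignment.
Under a=0, b=0: E1 evaluates to 0, E2 to 1. Distinct ⇒ no rewrite sequence connects them.

NO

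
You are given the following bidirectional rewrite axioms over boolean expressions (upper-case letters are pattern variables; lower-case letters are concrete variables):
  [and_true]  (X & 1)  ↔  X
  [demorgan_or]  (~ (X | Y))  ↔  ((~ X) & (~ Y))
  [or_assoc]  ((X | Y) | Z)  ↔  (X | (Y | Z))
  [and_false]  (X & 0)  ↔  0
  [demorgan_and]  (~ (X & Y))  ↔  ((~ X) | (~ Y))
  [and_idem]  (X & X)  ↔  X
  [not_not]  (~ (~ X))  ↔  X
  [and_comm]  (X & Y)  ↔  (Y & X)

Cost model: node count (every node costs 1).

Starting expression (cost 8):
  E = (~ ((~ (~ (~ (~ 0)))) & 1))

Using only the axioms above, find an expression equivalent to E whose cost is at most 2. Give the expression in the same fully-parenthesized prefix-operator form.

(1) (~ (~ (~ 0)))  =[not_not →]=  (~ 0)    ⊢ (~ ((~ (~ 0)) & 1))
(2) ((~ (~ 0)) & 1)  =[and_true →]=  (~ (~ 0))    ⊢ (~ (~ (~ 0)))
(3) (~ (~ (~ 0)))  =[not_not →]=  (~ 0)    ⊢ cost 2, within 2

(~ 0)   [cost 2]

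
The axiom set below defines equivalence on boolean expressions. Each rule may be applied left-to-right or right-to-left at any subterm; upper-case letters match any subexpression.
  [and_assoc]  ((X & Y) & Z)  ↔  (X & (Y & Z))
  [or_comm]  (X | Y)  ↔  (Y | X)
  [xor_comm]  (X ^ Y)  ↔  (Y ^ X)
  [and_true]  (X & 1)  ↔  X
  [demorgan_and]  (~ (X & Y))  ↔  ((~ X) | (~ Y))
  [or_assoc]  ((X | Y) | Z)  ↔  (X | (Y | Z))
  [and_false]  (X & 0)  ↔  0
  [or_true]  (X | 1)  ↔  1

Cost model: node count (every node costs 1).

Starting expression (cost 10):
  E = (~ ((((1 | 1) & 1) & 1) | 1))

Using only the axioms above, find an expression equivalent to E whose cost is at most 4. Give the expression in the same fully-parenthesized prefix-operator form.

step 1: and_true (→) rewrites (((1 | 1) & 1) & 1) into ((1 | 1) & 1), now (~ (((1 | 1) & 1) | 1))
step 2: and_true (→) rewrites ((1 | 1) & 1) into (1 | 1), now (~ ((1 | 1) | 1))
step 3: or_true (→) rewrites (1 | 1) into 1, reaching cost 4 (bound 4)

(~ (1 | 1))   [cost 4]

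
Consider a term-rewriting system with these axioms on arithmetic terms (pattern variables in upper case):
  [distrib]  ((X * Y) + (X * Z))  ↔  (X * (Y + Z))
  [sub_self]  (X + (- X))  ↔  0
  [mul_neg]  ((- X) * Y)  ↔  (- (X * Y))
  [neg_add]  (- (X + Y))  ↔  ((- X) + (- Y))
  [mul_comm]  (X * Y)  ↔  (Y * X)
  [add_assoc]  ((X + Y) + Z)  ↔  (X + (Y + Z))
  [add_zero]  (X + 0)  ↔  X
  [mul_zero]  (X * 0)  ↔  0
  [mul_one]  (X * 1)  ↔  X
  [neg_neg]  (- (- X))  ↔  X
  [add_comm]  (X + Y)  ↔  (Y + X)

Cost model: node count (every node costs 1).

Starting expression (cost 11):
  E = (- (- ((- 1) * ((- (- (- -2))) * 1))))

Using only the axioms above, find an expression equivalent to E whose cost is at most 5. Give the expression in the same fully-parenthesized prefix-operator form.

(1) (- (- ((- 1) * ((- (- (- -2))) * 1))))  =[neg_neg →]=  ((- 1) * ((- (- (- -2))) * 1))
(2) (- (- -2))  =[neg_neg →]=  -2    ⊢ ((- 1) * ((- -2) * 1))
(3) ((- -2) * 1)  =[mul_one →]=  (- -2)    ⊢ cost 5, within 5

((- 1) * (- -2))   [cost 5]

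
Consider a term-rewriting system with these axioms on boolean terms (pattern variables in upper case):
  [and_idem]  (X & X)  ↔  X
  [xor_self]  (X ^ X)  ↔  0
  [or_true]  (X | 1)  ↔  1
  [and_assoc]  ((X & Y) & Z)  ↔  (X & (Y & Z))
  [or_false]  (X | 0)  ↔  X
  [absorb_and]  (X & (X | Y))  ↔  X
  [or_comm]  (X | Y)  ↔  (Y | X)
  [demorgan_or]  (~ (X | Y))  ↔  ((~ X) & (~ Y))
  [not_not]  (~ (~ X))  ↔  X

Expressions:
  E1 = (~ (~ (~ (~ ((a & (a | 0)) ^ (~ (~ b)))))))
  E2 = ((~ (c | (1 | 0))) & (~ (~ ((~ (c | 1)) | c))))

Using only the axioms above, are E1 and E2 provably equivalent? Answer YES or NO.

All listed rules preserve value, hence provable equivalence implies equal values everywhere; look for a separating assignment.
a=0, b=1, c=0 gives E1 ↦ 1, E2 ↦ 0; values differ ⇒ not provably equivalent.

NO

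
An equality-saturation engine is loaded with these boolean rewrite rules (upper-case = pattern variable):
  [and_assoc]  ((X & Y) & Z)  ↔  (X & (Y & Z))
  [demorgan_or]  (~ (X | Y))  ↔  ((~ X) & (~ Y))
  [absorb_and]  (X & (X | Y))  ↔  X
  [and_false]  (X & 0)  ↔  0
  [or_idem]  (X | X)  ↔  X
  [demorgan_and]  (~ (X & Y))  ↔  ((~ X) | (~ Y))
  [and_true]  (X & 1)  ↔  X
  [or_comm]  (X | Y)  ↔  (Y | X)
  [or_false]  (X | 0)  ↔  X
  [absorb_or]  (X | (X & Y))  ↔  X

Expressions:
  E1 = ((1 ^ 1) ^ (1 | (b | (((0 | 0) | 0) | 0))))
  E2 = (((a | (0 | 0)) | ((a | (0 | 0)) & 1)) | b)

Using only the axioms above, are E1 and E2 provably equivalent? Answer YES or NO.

Every axiom is a valid identity, so a rewrite proof would force E1 and E2 to agree under every assignment.
At a=0, b=0: E1 = 1 but E2 = 0; they differ, so no derivation exists.

NO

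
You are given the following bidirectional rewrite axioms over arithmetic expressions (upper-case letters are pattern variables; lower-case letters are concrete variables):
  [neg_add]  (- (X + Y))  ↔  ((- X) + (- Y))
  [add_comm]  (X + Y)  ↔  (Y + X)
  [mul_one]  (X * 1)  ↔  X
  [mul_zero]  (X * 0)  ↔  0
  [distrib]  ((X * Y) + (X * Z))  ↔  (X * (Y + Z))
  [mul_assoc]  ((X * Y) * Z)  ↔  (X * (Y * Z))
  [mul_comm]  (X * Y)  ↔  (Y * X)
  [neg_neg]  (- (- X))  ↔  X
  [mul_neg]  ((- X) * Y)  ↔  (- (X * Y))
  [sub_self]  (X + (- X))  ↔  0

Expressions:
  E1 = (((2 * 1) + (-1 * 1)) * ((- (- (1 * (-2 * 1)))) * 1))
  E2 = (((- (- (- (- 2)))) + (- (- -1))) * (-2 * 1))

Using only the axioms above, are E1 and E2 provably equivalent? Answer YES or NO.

YES

(1) ((- (- (1 * (-2 * 1)))) * 1)  =[mul_one →]=  (- (- (1 * (-2 * 1))))    ⊢ (((2 * 1) + (-1 * 1)) * (- (- (1 * (-2 * 1)))))
(2) (1 * (-2 * 1))  =[mul_comm →]=  ((-2 * 1) * 1)    ⊢ (((2 * 1) + (-1 * 1)) * (- (- ((-2 * 1) * 1))))
(3) (-1 * 1)  =[mul_one →]=  -1    ⊢ (((2 * 1) + -1) * (- (- ((-2 * 1) * 1))))
(4) (2 * 1)  =[mul_one →]=  2    ⊢ ((2 + -1) * (- (- ((-2 * 1) * 1))))
(5) (- (- ((-2 * 1) * 1)))  =[neg_neg →]=  ((-2 * 1) * 1)    ⊢ ((2 + -1) * ((-2 * 1) * 1))
(6) ((-2 * 1) * 1)  =[mul_one →]=  (-2 * 1)    ⊢ ((2 + -1) * (-2 * 1))
(7) -1  =[neg_neg ←]=  (- (- -1))    ⊢ ((2 + (- (- -1))) * (-2 * 1))
(8) 2  =[neg_neg ←]=  (- (- 2))    ⊢ (((- (- 2)) + (- (- -1))) * (-2 * 1))
(9) (- 2)  =[neg_neg ←]=  (- (- (- 2)))    ⊢ E2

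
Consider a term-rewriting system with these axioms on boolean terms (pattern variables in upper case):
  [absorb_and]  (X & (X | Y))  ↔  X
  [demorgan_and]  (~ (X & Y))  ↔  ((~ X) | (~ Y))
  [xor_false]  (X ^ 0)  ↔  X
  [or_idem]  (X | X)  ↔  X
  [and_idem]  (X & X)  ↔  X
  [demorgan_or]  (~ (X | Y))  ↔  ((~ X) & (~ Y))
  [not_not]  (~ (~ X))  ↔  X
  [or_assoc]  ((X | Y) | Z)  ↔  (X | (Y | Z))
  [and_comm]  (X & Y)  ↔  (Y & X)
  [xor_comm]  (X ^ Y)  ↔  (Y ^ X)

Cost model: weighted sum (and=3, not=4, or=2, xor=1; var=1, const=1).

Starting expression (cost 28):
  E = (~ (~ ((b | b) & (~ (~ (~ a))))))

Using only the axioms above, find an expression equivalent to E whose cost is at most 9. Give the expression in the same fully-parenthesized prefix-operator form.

step 1: not_not (→) rewrites (~ (~ (~ a))) into (~ a), now (~ (~ ((b | b) & (~ a))))
step 2: not_not (→) rewrites (~ (~ ((b | b) & (~ a)))) into ((b | b) & (~ a))
step 3: or_idem (→) rewrites (b | b) into b, reaching cost 9 (bound 9)

(b & (~ a))   [cost 9]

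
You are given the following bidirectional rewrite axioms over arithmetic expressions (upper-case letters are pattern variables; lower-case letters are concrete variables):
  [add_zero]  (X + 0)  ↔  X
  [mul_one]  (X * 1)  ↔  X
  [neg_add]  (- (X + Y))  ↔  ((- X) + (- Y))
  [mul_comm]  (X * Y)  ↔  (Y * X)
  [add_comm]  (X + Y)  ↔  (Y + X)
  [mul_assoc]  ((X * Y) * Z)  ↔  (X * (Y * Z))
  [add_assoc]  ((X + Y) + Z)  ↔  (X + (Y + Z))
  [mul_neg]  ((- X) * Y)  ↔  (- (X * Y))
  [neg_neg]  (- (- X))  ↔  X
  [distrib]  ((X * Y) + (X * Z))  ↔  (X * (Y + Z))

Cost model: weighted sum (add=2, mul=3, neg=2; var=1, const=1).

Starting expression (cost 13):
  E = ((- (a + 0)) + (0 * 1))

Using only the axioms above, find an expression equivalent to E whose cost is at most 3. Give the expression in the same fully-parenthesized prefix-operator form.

1. [add_zero →] (a + 0)  →  a;  E = ((- a) + (0 * 1))
2. [mul_one →] (0 * 1)  →  0;  E = ((- a) + 0)
3. [add_zero →] ((- a) + 0)  →  (- a);  cost 3 ≤ 3, done

(- a)   [cost 3]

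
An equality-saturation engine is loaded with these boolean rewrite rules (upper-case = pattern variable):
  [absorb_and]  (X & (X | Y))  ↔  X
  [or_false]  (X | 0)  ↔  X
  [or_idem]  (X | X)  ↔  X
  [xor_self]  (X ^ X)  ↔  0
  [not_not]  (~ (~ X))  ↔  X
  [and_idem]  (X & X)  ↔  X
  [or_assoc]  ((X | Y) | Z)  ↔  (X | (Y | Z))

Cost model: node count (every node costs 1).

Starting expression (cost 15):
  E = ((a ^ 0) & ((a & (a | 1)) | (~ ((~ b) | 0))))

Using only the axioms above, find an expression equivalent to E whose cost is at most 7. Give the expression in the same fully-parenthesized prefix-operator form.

1. [or_false →] ((~ b) | 0)  →  (~ b);  E = ((a ^ 0) & ((a & (a | 1)) | (~ (~ b))))
2. [absorb_and →] (a & (a | 1))  →  a;  E = ((a ^ 0) & (a | (~ (~ b))))
3. [not_not →] (~ (~ b))  →  b;  cost 7 ≤ 7, done

((a ^ 0) & (a | b))   [cost 7]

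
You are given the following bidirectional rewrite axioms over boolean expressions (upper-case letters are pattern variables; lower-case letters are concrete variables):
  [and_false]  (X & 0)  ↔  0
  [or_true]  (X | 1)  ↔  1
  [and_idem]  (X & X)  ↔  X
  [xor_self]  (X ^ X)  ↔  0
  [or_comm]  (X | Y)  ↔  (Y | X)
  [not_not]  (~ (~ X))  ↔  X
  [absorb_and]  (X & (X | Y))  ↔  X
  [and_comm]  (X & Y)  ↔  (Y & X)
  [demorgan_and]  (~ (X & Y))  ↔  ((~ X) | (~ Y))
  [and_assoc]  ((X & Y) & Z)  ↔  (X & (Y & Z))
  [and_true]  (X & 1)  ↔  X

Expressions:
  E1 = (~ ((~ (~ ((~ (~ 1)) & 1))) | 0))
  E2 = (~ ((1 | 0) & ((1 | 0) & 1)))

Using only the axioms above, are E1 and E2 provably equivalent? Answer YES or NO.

YES

1. [and_true →] ((~ (~ 1)) & 1)  →  (~ (~ 1));  E1 = (~ ((~ (~ (~ (~ 1)))) | 0))
2. [not_not →] (~ (~ 1))  →  1;  E1 = (~ ((~ (~ 1)) | 0))
3. [not_not →] (~ (~ 1))  →  1;  E1 = (~ (1 | 0))
4. [and_idem ←] (1 | 0)  →  ((1 | 0) & (1 | 0));  E1 = (~ ((1 | 0) & (1 | 0)))
5. [and_true ←] (1 | 0)  →  ((1 | 0) & 1);  E1 = (~ (((1 | 0) & 1) & (1 | 0)))
6. [and_comm →] (((1 | 0) & 1) & (1 | 0))  →  ((1 | 0) & ((1 | 0) & 1));  this is E2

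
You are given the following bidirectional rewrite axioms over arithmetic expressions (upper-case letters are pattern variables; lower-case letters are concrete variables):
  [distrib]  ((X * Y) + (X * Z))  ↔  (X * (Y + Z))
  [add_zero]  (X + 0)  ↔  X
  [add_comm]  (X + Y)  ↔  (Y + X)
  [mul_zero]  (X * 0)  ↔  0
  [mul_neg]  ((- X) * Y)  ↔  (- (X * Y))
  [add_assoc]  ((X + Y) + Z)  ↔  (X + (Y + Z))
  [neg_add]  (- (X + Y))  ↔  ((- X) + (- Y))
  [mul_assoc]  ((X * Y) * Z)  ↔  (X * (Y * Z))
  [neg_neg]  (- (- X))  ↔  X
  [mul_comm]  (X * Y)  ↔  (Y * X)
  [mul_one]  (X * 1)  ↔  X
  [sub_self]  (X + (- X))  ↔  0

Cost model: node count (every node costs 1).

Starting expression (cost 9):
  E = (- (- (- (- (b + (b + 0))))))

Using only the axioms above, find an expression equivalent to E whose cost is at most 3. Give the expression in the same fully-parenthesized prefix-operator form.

step 1: neg_neg (→) rewrites (- (- (- (- (b + (b + 0)))))) into (- (- (b + (b + 0))))
step 2: add_zero (→) rewrites (b + 0) into b, now (- (- (b + b)))
step 3: neg_neg (→) rewrites (- (- (b + b))) into (b + b), reaching cost 3 (bound 3)

(b + b)   [cost 3]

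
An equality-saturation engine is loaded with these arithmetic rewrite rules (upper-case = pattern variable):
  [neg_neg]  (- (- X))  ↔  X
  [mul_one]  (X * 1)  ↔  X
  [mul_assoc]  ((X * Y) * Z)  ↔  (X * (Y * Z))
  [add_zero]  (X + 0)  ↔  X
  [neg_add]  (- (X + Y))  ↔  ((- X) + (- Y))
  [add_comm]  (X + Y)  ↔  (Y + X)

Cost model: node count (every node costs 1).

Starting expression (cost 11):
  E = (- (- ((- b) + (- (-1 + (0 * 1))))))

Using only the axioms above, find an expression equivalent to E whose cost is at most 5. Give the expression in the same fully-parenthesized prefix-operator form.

(1) (0 * 1)  =[mul_one →]=  0    ⊢ (- (- ((- b) + (- (-1 + 0)))))
(2) (-1 + 0)  =[add_zero →]=  -1    ⊢ (- (- ((- b) + (- -1))))
(3) (- (- ((- b) + (- -1))))  =[neg_neg →]=  ((- b) + (- -1))    ⊢ cost 5, within 5

((- b) + (- -1))   [cost 5]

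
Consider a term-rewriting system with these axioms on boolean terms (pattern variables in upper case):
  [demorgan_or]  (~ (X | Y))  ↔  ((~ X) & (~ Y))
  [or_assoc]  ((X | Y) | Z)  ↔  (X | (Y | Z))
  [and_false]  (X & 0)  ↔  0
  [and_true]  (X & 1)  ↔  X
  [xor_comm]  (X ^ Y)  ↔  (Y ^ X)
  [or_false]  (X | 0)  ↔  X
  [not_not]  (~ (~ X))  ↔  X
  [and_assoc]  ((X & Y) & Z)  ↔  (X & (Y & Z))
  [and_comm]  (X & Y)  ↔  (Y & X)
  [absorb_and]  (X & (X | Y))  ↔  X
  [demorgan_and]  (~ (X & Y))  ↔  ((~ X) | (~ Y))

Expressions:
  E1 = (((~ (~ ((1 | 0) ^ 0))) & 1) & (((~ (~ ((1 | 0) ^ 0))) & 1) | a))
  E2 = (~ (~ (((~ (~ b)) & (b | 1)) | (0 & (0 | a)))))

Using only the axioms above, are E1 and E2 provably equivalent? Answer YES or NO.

Every axiom is a valid identity, so a rewrite proof would force E1 and E2 to agree under every assignment.
At a=0, b=0: E1 = 1 but E2 = 0; they differ, so no derivation exists.

NO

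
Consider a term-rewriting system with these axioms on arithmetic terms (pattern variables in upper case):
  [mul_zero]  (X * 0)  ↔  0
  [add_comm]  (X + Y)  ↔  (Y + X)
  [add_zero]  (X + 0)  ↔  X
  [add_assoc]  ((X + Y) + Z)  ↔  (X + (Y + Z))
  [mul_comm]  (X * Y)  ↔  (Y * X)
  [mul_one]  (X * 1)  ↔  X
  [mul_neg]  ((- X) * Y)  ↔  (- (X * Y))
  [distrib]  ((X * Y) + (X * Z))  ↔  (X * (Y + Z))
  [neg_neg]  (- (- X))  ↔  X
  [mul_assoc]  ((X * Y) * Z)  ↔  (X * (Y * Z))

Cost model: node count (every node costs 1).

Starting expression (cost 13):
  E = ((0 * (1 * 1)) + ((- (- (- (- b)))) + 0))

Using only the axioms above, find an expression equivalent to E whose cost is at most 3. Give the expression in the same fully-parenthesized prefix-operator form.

(0 + b)   [cost 3]

1. [neg_neg →] (- (- b))  →  b;  E = ((0 * (1 * 1)) + ((- (- b)) + 0))
2. [add_zero →] ((- (- b)) + 0)  →  (- (- b));  E = ((0 * (1 * 1)) + (- (- b)))
3. [mul_one →] (1 * 1)  →  1;  E = ((0 * 1) + (- (- b)))
4. [mul_one →] (0 * 1)  →  0;  E = (0 + (- (- b)))
5. [neg_neg →] (- (- b))  →  b;  cost 3 ≤ 3, done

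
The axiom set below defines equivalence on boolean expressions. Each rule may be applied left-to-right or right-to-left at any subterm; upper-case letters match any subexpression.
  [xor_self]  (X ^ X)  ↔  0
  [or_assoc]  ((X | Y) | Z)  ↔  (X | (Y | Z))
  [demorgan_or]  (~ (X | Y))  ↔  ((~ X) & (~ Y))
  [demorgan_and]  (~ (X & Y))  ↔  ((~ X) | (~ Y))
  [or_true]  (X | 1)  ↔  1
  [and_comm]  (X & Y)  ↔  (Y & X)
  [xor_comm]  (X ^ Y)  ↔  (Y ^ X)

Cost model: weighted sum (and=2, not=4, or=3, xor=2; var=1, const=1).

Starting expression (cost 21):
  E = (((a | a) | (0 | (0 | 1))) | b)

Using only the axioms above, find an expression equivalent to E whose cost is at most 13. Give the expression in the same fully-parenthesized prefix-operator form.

(((a | a) | 1) | b)   [cost 13]

1. [or_true →] (0 | 1)  →  1;  E = (((a | a) | (0 | 1)) | b)
2. [or_true →] (0 | 1)  →  1;  cost 13 ≤ 13, done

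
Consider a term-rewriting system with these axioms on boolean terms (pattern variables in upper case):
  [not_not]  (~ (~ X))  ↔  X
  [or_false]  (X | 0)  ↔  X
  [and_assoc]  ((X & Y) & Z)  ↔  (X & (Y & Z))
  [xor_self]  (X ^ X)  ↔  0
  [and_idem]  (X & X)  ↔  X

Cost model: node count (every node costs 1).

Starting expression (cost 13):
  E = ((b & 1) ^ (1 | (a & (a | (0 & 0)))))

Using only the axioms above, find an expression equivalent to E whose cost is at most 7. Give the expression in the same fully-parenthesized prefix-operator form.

((b & 1) ^ (1 | a))   [cost 7]

step 1: and_idem (→) rewrites (0 & 0) into 0, now ((b & 1) ^ (1 | (a & (a | 0))))
step 2: or_false (→) rewrites (a | 0) into a, now ((b & 1) ^ (1 | (a & a)))
step 3: and_idem (→) rewrites (a & a) into a, reaching cost 7 (bound 7)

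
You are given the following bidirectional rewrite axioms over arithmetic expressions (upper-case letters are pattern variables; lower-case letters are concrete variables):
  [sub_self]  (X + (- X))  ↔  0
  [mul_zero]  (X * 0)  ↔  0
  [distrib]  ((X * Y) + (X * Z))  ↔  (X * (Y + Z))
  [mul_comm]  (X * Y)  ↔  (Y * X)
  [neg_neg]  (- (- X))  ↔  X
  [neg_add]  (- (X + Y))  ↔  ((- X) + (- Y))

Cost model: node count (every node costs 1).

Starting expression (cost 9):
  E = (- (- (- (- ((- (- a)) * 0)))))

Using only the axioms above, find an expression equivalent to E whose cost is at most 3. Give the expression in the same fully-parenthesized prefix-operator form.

(1) (- (- (- (- ((- (- a)) * 0)))))  =[neg_neg →]=  (- (- ((- (- a)) * 0)))
(2) (- (- a))  =[neg_neg →]=  a    ⊢ (- (- (a * 0)))
(3) (a * 0)  =[mul_zero →]=  0    ⊢ cost 3, within 3

(- (- 0))   [cost 3]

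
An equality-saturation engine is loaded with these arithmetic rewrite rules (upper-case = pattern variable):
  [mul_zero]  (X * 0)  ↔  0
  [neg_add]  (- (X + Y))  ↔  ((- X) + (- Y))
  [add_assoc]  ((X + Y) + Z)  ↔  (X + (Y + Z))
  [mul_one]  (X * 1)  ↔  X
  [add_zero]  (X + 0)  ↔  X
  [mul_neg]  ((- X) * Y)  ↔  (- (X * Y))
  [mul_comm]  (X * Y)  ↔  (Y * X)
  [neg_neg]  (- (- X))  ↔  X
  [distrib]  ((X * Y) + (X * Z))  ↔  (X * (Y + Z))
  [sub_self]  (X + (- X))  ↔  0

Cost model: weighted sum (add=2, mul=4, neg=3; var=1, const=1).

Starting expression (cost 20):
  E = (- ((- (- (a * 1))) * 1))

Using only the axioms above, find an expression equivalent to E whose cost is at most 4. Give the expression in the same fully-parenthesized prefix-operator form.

(- a)   [cost 4]

(1) ((- (- (a * 1))) * 1)  =[mul_one →]=  (- (- (a * 1)))    ⊢ (- (- (- (a * 1))))
(2) (- (- (- (a * 1))))  =[neg_neg →]=  (- (a * 1))
(3) (a * 1)  =[mul_one →]=  a    ⊢ cost 4, within 4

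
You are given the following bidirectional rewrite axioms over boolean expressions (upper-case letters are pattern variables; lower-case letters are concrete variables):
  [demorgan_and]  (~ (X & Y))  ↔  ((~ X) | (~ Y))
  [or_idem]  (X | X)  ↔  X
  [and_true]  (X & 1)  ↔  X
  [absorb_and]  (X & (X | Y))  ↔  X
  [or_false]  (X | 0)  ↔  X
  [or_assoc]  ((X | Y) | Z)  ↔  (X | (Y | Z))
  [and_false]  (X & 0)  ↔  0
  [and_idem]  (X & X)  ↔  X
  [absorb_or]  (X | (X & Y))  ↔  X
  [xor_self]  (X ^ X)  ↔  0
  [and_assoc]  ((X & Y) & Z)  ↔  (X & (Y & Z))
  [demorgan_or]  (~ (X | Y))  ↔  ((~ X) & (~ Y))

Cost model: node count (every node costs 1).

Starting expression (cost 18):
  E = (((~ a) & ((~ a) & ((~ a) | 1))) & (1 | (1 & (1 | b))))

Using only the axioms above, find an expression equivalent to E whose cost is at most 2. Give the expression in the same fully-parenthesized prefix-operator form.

(~ a)   [cost 2]

1. [absorb_and →] ((~ a) & ((~ a) | 1))  →  (~ a);  E = (((~ a) & (~ a)) & (1 | (1 & (1 | b))))
2. [absorb_and →] (1 & (1 | b))  →  1;  E = (((~ a) & (~ a)) & (1 | 1))
3. [or_idem →] (1 | 1)  →  1;  E = (((~ a) & (~ a)) & 1)
4. [and_true →] (((~ a) & (~ a)) & 1)  →  ((~ a) & (~ a))
5. [and_idem →] ((~ a) & (~ a))  →  (~ a);  cost 2 ≤ 2, done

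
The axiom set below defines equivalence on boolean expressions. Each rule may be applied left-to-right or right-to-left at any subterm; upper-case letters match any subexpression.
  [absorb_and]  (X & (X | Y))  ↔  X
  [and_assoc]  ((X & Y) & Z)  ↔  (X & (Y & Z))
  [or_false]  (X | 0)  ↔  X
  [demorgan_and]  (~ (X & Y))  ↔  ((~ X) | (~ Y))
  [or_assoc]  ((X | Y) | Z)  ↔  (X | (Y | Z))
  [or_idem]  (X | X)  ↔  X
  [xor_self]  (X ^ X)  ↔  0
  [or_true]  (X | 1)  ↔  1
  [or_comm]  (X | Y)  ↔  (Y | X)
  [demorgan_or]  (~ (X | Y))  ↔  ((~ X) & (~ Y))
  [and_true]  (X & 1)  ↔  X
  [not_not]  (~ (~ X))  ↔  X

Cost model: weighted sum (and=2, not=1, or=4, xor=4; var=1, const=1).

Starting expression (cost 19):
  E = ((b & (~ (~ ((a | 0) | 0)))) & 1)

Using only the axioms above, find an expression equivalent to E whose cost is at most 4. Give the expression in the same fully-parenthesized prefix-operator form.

1. [or_false →] (a | 0)  →  a;  E = ((b & (~ (~ (a | 0)))) & 1)
2. [and_true →] ((b & (~ (~ (a | 0)))) & 1)  →  (b & (~ (~ (a | 0))))
3. [or_false →] (a | 0)  →  a;  E = (b & (~ (~ a)))
4. [not_not →] (~ (~ a))  →  a;  cost 4 ≤ 4, done

(b & a)   [cost 4]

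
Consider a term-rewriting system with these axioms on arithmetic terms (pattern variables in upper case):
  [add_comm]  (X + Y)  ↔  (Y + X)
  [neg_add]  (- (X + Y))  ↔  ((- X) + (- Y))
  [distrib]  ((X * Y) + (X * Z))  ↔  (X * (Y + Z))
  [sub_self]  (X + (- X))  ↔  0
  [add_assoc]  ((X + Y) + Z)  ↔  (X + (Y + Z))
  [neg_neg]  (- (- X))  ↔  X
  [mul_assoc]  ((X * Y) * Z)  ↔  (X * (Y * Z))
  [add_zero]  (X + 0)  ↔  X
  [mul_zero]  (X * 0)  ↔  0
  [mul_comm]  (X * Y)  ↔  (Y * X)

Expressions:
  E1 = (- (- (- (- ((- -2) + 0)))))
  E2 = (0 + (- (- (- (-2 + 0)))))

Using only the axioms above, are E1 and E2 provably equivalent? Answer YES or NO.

(1) (- (- ((- -2) + 0)))  =[neg_neg →]=  ((- -2) + 0)    ⊢ (- (- ((- -2) + 0)))
(2) (- (- ((- -2) + 0)))  =[neg_neg →]=  ((- -2) + 0)
(3) (- -2)  =[neg_neg ←]=  (- (- (- -2)))    ⊢ ((- (- (- -2))) + 0)
(4) ((- (- (- -2))) + 0)  =[add_comm →]=  (0 + (- (- (- -2))))
(5) -2  =[add_zero ←]=  (-2 + 0)    ⊢ E2

YES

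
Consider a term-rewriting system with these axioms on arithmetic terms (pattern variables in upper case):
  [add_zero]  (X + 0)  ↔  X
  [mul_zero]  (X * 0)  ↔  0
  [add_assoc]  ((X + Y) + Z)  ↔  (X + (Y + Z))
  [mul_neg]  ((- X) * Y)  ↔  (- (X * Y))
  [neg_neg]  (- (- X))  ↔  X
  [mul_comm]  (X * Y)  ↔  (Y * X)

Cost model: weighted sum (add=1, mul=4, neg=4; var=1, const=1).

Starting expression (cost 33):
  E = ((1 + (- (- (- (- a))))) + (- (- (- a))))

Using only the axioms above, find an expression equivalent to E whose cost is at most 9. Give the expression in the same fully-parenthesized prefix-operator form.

((1 + a) + (- a))   [cost 9]

step 1: neg_neg (→) rewrites (- (- (- a))) into (- a), now ((1 + (- (- a))) + (- (- (- a))))
step 2: neg_neg (→) rewrites (- (- a)) into a, now ((1 + a) + (- (- (- a))))
step 3: neg_neg (→) rewrites (- (- (- a))) into (- a), reaching cost 9 (bound 9)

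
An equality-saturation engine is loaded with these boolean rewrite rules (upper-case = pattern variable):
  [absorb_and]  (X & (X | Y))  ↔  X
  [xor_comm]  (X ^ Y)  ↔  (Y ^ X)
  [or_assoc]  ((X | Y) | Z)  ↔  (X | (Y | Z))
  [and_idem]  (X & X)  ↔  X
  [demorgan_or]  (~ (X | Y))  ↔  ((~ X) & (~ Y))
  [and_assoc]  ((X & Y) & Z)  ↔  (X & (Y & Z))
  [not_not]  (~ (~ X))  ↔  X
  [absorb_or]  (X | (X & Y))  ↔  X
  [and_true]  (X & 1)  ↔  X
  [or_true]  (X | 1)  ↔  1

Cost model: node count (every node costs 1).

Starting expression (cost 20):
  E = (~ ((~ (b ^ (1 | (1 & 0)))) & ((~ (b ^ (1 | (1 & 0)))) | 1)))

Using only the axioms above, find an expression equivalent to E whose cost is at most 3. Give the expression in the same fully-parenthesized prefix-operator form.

(1) ((~ (b ^ (1 | (1 & 0)))) & ((~ (b ^ (1 | (1 & 0)))) | 1))  =[absorb_and →]=  (~ (b ^ (1 | (1 & 0))))    ⊢ (~ (~ (b ^ (1 | (1 & 0)))))
(2) (1 | (1 & 0))  =[absorb_or →]=  1    ⊢ (~ (~ (b ^ 1)))
(3) (~ (~ (b ^ 1)))  =[not_not →]=  (b ^ 1)    ⊢ cost 3, within 3

(b ^ 1)   [cost 3]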